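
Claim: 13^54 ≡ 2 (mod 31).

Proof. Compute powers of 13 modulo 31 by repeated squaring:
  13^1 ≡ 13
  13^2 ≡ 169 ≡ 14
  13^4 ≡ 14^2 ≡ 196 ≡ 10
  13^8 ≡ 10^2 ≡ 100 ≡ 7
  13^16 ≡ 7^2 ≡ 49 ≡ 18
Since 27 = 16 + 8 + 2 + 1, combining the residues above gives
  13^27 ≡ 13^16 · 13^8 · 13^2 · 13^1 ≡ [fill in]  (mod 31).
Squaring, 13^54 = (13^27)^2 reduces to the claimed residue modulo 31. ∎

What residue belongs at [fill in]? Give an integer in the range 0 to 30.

13^16 · 13^8 · 13^2 · 13^1 ≡ 18 · 7 · 14 · 13 = 22932.
22932 mod 31 = 23, so 13^27 ≡ 23 (mod 31).

23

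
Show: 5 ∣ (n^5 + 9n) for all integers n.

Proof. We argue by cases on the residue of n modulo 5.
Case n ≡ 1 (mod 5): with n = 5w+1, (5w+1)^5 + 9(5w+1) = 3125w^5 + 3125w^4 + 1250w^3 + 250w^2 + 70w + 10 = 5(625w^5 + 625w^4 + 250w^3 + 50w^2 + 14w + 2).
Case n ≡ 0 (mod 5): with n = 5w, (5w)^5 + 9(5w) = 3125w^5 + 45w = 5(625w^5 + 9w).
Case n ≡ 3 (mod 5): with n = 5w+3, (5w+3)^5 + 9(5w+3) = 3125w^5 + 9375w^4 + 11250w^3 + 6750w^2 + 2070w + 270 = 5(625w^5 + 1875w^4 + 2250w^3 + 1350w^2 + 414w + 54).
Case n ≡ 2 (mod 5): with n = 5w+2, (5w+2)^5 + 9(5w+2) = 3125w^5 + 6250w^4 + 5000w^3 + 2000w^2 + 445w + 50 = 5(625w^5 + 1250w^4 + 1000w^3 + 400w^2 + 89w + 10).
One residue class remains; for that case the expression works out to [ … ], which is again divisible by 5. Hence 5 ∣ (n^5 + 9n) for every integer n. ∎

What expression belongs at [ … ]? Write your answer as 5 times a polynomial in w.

Only n ≡ 4 (mod 5) is unaccounted for. Put n = 5w+4:
(5w+4)^5 + 9(5w+4) expands to 3125w^5 + 12500w^4 + 20000w^3 + 16000w^2 + 6445w + 1060,
and factoring out 5 leaves 5(625w^5 + 2500w^4 + 4000w^3 + 3200w^2 + 1289w + 212).

5(625w^5 + 2500w^4 + 4000w^3 + 3200w^2 + 1289w + 212)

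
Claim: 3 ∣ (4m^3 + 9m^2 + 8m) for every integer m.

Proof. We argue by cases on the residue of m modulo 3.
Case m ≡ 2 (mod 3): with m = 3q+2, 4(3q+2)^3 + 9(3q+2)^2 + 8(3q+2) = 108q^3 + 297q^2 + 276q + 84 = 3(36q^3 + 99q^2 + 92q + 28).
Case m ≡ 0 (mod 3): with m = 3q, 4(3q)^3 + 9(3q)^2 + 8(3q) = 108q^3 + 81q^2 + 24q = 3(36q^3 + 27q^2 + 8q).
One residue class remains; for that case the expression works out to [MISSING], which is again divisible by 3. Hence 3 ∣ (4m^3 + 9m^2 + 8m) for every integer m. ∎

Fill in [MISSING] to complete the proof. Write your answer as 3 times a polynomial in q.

3(36q^3 + 63q^2 + 38q + 7)

The residues treated are {2, 0}, so the missing case is m ≡ 1 (mod 3); write m = 3q+1.
Then 4(3q+1)^3 + 9(3q+1)^2 + 8(3q+1) = 108q^3 + 189q^2 + 114q + 21 = 3(36q^3 + 63q^2 + 38q + 7).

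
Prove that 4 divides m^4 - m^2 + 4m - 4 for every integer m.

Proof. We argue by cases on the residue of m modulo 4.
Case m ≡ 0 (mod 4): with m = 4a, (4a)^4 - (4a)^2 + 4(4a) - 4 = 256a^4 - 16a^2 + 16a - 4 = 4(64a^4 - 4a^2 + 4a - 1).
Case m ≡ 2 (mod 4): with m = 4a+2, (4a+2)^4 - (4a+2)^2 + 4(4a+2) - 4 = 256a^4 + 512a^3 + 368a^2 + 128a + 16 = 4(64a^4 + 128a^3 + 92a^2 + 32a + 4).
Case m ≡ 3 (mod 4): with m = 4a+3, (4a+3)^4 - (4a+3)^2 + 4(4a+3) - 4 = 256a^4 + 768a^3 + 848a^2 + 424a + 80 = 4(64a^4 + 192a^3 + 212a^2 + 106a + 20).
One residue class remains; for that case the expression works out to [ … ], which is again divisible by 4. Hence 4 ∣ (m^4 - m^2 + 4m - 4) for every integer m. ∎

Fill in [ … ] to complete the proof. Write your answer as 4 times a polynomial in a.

4(64a^4 + 64a^3 + 20a^2 + 6a)

Only m ≡ 1 (mod 4) is unaccounted for. Put m = 4a+1:
(4a+1)^4 - (4a+1)^2 + 4(4a+1) - 4 expands to 256a^4 + 256a^3 + 80a^2 + 24a,
and factoring out 4 leaves 4(64a^4 + 64a^3 + 20a^2 + 6a).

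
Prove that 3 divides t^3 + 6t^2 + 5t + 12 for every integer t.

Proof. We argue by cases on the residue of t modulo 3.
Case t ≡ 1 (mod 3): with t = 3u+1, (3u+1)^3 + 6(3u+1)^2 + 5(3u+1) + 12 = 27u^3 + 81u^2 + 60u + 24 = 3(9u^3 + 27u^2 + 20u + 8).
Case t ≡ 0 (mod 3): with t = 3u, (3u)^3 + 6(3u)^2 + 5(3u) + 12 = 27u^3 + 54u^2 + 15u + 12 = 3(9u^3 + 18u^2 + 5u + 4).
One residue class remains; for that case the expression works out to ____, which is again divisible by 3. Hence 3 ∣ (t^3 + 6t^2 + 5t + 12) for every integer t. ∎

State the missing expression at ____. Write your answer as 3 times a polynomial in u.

3(9u^3 + 36u^2 + 41u + 18)

Only t ≡ 2 (mod 3) is unaccounted for. Put t = 3u+2:
(3u+2)^3 + 6(3u+2)^2 + 5(3u+2) + 12 expands to 27u^3 + 108u^2 + 123u + 54,
and factoring out 3 leaves 3(9u^3 + 36u^2 + 41u + 18).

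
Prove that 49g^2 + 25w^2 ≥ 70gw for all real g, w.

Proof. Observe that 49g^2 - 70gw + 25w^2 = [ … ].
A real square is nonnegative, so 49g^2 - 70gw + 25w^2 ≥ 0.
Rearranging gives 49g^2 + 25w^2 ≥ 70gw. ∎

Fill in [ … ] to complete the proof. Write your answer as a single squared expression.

The leading and trailing coefficients are 7^2 and 5^2, and 70 = 2·7·5, so the trinomial is (7g - 5w)^2.
Hence 49g^2 - 70gw + 25w^2 ≥ 0.

(7g - 5w)^2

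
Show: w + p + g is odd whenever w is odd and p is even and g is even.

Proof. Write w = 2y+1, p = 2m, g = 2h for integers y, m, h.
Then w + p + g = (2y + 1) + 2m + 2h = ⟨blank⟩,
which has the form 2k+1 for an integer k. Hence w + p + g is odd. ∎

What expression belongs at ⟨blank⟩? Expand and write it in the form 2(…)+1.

Expanding: (2y + 1) + 2m + 2h = 2h + 2m + 2y + 1.
Every term except the constant is even, so this is 2(h + m + y) + 1,
and h + m + y ∈ ℤ gives the required form.

2(h + m + y) + 1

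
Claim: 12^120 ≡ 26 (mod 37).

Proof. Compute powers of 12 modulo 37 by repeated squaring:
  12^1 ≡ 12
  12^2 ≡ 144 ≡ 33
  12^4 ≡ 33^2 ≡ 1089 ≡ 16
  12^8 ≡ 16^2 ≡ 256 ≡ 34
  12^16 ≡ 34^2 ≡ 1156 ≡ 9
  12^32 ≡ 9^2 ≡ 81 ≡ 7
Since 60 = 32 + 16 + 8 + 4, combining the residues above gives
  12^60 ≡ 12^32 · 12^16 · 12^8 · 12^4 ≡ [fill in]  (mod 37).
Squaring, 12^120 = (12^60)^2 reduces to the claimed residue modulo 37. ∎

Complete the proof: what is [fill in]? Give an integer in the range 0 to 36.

10

12^32 · 12^16 · 12^8 · 12^4 ≡ 7 · 9 · 34 · 16 = 34272.
34272 mod 37 = 10, so 12^60 ≡ 10 (mod 37).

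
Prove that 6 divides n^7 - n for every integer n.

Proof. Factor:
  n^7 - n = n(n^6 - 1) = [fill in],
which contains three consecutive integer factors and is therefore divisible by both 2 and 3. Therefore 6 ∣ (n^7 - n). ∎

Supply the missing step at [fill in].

n^6 - 1 = (n^2 - 1)(n^4 + n^2 + 1), and n^2 - 1 = (n-1)(n+1).
So n(n^6 - 1) = (n - 1)n(n + 1)(n^4 + n^2 + 1).

(n - 1)n(n + 1)(n^4 + n^2 + 1)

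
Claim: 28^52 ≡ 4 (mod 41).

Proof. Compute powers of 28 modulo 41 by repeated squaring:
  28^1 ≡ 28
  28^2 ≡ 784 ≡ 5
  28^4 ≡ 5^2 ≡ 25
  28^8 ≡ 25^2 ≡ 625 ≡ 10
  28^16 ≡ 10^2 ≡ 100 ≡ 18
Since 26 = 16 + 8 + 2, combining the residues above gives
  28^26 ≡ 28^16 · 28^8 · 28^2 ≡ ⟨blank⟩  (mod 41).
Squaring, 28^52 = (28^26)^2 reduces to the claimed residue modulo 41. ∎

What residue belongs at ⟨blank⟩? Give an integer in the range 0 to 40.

39

28^16 · 28^8 · 28^2 ≡ 18 · 10 · 5 = 900.
900 mod 41 = 39, so 28^26 ≡ 39 (mod 41).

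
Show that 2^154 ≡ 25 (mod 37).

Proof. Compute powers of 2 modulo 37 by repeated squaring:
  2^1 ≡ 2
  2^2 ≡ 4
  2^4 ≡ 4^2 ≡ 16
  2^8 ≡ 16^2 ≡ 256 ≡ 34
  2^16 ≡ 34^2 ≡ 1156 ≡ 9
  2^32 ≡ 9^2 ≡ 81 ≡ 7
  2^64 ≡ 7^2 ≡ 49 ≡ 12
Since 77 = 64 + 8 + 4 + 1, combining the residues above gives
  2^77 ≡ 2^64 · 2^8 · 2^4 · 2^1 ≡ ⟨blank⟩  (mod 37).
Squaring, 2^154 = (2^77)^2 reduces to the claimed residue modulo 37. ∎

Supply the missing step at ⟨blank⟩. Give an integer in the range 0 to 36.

32

Multiply the listed residues: 12 · 34 · 16 · 2 = 408 → 6528 → 13056.
Reducing modulo 37: 13056 = 352·37 + 32, so 2^77 ≡ 32.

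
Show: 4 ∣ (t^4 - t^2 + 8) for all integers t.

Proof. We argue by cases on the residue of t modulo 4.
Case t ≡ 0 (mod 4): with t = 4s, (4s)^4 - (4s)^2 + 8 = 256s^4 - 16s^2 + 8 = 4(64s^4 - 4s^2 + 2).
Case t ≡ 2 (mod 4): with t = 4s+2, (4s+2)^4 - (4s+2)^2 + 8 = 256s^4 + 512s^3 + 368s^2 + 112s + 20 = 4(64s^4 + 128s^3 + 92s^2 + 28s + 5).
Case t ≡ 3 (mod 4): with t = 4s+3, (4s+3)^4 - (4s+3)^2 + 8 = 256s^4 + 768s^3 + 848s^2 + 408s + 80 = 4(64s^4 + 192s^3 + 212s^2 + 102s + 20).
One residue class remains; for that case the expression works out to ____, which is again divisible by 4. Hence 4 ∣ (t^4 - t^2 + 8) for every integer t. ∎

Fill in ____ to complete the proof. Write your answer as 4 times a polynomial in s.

4(64s^4 + 64s^3 + 20s^2 + 2s + 2)

Only t ≡ 1 (mod 4) is unaccounted for. Put t = 4s+1:
(4s+1)^4 - (4s+1)^2 + 8 expands to 256s^4 + 256s^3 + 80s^2 + 8s + 8,
and factoring out 4 leaves 4(64s^4 + 64s^3 + 20s^2 + 2s + 2).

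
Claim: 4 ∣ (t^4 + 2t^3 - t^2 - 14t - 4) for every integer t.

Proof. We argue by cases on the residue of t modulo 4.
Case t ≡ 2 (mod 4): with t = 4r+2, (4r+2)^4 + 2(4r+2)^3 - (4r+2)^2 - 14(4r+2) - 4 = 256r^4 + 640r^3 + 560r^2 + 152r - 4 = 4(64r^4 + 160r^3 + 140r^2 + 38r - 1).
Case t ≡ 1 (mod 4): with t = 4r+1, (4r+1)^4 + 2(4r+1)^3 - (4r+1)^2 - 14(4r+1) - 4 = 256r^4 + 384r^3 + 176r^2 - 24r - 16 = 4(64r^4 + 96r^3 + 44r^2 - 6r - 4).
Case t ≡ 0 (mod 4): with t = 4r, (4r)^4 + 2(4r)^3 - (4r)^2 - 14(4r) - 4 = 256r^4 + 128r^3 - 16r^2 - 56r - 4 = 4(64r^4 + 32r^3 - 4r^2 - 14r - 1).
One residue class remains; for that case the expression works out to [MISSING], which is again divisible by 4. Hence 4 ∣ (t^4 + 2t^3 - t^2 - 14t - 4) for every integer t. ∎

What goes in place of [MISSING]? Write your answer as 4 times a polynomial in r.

4(64r^4 + 224r^3 + 284r^2 + 142r + 20)

Only t ≡ 3 (mod 4) is unaccounted for. Put t = 4r+3:
(4r+3)^4 + 2(4r+3)^3 - (4r+3)^2 - 14(4r+3) - 4 expands to 256r^4 + 896r^3 + 1136r^2 + 568r + 80,
and factoring out 4 leaves 4(64r^4 + 224r^3 + 284r^2 + 142r + 20).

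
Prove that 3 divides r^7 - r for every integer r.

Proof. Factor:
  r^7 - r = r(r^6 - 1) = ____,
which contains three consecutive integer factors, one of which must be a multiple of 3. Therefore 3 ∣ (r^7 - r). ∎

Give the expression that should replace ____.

r^6 - 1 = (r^2 - 1)(r^4 + r^2 + 1), and r^2 - 1 = (r-1)(r+1).
So r(r^6 - 1) = (r - 1)r(r + 1)(r^4 + r^2 + 1).

(r - 1)r(r + 1)(r^4 + r^2 + 1)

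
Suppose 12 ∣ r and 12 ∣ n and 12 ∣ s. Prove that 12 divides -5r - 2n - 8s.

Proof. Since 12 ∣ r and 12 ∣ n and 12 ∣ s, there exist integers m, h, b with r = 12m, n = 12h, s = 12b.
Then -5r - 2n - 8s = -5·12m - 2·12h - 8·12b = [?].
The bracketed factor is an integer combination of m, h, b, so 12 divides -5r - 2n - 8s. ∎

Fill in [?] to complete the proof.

12(-8b - 2h - 5m)

Each term has a factor of 12: -5·12m - 2·12h - 8·12b = 12·(-8b - 2h - 5m).
Since -8b - 2h - 5m is an integer, 12 ∣ (-5r - 2n - 8s).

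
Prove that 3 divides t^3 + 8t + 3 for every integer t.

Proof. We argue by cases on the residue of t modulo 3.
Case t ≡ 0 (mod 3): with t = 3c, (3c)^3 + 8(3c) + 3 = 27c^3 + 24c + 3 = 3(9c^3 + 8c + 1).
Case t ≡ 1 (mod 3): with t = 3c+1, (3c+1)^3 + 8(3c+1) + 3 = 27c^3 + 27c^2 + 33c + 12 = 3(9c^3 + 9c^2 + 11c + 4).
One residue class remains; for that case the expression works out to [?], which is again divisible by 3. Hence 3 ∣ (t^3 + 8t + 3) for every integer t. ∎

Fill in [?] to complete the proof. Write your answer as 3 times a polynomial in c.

3(9c^3 + 18c^2 + 20c + 9)

The residues treated are {0, 1}, so the missing case is t ≡ 2 (mod 3); write t = 3c+2.
Then (3c+2)^3 + 8(3c+2) + 3 = 27c^3 + 54c^2 + 60c + 27 = 3(9c^3 + 18c^2 + 20c + 9).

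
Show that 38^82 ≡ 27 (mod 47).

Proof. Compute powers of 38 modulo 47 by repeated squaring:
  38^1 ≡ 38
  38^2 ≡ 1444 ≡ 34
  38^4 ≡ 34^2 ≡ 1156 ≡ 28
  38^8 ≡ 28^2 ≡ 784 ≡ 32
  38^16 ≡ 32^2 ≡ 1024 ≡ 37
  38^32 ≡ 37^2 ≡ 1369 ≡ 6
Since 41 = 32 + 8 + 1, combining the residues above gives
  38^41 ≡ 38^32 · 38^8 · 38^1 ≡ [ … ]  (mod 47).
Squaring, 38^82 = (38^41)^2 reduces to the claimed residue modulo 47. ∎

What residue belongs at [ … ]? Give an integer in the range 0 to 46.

38^32 · 38^8 · 38^1 ≡ 6 · 32 · 38 = 7296.
7296 mod 47 = 11, so 38^41 ≡ 11 (mod 47).

11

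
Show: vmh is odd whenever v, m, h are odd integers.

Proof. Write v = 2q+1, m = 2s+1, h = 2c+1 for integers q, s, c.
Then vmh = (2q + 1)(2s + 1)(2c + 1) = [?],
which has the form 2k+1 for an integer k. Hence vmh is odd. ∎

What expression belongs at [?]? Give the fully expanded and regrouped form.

Expanding: (2q + 1)(2s + 1)(2c + 1) = 8cqs + 4cq + 4cs + 2c + 4qs + 2q + 2s + 1.
Every term except the constant is even, so this is 2(4cqs + 2cq + 2cs + c + 2qs + q + s) + 1,
and 4cqs + 2cq + 2cs + c + 2qs + q + s ∈ ℤ gives the required form.

2(4cqs + 2cq + 2cs + c + 2qs + q + s) + 1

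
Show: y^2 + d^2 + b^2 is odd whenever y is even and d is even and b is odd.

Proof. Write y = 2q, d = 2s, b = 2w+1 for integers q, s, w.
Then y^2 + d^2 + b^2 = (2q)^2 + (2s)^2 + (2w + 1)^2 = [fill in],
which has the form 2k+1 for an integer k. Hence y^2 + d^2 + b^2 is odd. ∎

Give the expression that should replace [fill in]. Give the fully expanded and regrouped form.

2(2q^2 + 2s^2 + 2w^2 + 2w) + 1

Expanding: (2q)^2 + (2s)^2 + (2w + 1)^2 = 4q^2 + 4s^2 + 4w^2 + 4w + 1.
Every term except the constant is even, so this is 2(2q^2 + 2s^2 + 2w^2 + 2w) + 1,
and 2q^2 + 2s^2 + 2w^2 + 2w ∈ ℤ gives the required form.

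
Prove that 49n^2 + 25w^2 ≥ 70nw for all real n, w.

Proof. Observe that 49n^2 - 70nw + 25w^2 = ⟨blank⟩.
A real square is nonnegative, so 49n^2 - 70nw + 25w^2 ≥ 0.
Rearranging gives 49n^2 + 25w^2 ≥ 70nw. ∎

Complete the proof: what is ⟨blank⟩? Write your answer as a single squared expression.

49n^2 - 70nw + 25w^2 is a perfect-square trinomial: the outer terms are (7n)^2 and (5w)^2, and the cross term is -2·7n·5w.
So 49n^2 - 70nw + 25w^2 = (7n - 5w)^2 ≥ 0.

(7n - 5w)^2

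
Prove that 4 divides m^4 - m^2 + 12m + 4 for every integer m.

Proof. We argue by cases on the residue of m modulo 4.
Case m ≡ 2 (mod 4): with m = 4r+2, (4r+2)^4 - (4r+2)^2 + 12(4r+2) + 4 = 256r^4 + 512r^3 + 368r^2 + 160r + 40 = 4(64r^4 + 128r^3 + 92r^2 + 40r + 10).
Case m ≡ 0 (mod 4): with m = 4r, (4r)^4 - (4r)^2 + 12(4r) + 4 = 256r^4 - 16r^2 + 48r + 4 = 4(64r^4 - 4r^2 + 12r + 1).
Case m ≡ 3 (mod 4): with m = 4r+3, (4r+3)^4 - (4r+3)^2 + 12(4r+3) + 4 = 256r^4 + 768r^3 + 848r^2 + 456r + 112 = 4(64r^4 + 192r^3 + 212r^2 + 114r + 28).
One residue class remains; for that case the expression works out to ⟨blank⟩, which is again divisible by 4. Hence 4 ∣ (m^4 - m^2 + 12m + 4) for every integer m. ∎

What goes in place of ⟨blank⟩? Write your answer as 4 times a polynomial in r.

4(64r^4 + 64r^3 + 20r^2 + 14r + 4)

The residues treated are {2, 0, 3}, so the missing case is m ≡ 1 (mod 4); write m = 4r+1.
Then (4r+1)^4 - (4r+1)^2 + 12(4r+1) + 4 = 256r^4 + 256r^3 + 80r^2 + 56r + 16 = 4(64r^4 + 64r^3 + 20r^2 + 14r + 4).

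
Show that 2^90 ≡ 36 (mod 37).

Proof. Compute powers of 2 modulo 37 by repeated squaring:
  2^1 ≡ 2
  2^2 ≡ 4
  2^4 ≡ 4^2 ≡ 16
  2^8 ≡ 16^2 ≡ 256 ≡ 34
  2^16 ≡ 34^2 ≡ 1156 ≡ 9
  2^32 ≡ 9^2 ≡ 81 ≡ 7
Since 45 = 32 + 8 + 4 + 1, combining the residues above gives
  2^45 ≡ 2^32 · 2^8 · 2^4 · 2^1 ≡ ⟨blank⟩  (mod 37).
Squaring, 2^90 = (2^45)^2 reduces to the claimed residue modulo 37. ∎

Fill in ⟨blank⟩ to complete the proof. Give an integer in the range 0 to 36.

31

Multiply the listed residues: 7 · 34 · 16 · 2 = 238 → 3808 → 7616.
Reducing modulo 37: 7616 = 205·37 + 31, so 2^45 ≡ 31.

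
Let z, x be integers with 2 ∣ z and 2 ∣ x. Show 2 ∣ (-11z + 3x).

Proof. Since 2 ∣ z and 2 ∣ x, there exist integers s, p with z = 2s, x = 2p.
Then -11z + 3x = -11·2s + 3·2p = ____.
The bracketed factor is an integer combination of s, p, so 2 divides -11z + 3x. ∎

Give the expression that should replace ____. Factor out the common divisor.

2(3p - 11s)

Pull the common 2 out of every term: -11·2s + 3·2p = 2(3p - 11s).
3p - 11s is an integer, which exhibits the divisibility.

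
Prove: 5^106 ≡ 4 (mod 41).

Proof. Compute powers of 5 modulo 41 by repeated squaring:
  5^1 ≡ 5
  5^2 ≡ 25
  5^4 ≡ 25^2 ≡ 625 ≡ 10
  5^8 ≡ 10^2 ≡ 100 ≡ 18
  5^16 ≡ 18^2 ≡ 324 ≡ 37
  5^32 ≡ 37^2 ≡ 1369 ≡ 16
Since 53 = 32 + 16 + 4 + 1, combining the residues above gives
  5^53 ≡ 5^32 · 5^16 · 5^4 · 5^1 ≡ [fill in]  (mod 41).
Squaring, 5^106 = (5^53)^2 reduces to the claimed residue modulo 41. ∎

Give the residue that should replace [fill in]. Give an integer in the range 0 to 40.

5^32 · 5^16 · 5^4 · 5^1 ≡ 16 · 37 · 10 · 5 = 29600.
29600 mod 41 = 39, so 5^53 ≡ 39 (mod 41).

39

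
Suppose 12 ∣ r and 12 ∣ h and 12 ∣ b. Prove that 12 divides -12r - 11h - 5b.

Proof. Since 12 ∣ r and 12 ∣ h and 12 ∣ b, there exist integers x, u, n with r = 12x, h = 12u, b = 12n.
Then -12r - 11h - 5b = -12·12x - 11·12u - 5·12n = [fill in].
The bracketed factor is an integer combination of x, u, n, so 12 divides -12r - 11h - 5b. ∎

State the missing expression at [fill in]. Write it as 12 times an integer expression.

Pull the common 12 out of every term: -12·12x - 11·12u - 5·12n = 12(-5n - 11u - 12x).
-5n - 11u - 12x is an integer, which exhibits the divisibility.

12(-5n - 11u - 12x)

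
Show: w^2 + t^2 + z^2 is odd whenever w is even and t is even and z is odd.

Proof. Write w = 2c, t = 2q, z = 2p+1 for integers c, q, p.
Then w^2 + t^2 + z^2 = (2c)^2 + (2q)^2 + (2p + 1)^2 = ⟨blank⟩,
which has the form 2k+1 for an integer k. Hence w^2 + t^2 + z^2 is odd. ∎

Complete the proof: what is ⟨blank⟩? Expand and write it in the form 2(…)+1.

2(2c^2 + 2p^2 + 2p + 2q^2) + 1

(2c)^2 + (2q)^2 + (2p + 1)^2 = 4c^2 + 4p^2 + 4p + 4q^2 + 1
= 2(2c^2 + 2p^2 + 2p + 2q^2) + 1.
Since 2c^2 + 2p^2 + 2p + 2q^2 is an integer, the sum of squares is of the form 2k+1 for an integer k.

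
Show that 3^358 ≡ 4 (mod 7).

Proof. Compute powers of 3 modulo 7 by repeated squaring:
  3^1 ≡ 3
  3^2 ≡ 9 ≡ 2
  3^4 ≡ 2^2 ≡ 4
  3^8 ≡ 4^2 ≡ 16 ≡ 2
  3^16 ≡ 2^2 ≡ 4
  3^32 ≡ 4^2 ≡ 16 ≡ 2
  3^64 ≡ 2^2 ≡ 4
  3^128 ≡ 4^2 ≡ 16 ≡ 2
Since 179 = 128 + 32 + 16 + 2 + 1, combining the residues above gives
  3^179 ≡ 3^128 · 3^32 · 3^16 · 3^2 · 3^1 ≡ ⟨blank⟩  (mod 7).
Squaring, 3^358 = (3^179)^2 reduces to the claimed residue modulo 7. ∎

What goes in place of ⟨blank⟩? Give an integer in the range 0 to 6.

5

Multiply the listed residues: 2 · 2 · 4 · 2 · 3 = 4 → 16 → 32 → 96.
Reducing modulo 7: 96 = 13·7 + 5, so 3^179 ≡ 5.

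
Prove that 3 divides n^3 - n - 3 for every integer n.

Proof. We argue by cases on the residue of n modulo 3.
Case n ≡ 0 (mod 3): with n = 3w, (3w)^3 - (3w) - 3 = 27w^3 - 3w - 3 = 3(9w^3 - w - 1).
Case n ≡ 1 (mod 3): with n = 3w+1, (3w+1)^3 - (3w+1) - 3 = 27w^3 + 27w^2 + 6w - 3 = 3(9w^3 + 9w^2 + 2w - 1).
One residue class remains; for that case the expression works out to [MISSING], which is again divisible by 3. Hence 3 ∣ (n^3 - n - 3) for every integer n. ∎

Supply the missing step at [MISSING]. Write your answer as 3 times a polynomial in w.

3(9w^3 + 18w^2 + 11w + 1)

The residues treated are {0, 1}, so the missing case is n ≡ 2 (mod 3); write n = 3w+2.
Then (3w+2)^3 - (3w+2) - 3 = 27w^3 + 54w^2 + 33w + 3 = 3(9w^3 + 18w^2 + 11w + 1).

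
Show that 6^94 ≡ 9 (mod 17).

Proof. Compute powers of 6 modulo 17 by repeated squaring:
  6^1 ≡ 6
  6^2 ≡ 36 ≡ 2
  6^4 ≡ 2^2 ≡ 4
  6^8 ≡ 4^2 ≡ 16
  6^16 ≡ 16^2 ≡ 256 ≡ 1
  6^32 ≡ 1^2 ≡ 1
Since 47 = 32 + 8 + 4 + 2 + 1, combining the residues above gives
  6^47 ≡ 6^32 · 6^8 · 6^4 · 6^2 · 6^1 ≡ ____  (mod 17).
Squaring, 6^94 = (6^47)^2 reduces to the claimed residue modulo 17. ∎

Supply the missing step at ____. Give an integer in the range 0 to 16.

Multiply the listed residues: 1 · 16 · 4 · 2 · 6 = 16 → 64 → 128 → 768.
Reducing modulo 17: 768 = 45·17 + 3, so 6^47 ≡ 3.

3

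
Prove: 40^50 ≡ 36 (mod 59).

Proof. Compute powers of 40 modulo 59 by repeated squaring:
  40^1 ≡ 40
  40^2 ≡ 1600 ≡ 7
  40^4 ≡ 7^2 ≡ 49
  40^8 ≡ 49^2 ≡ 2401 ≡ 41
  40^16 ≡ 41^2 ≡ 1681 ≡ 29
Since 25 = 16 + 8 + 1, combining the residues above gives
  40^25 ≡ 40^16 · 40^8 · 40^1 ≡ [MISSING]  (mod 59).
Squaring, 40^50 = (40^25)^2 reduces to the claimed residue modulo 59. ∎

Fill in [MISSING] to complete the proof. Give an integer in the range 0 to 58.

6

40^16 · 40^8 · 40^1 ≡ 29 · 41 · 40 = 47560.
47560 mod 59 = 6, so 40^25 ≡ 6 (mod 59).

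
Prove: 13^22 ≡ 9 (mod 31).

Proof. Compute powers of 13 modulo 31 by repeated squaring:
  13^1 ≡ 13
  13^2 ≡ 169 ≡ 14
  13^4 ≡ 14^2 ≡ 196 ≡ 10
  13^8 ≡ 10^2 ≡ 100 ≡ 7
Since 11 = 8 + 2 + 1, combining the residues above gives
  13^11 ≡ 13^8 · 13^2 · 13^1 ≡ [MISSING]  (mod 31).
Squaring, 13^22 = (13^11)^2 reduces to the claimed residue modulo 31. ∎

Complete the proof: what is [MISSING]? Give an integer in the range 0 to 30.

13^8 · 13^2 · 13^1 ≡ 7 · 14 · 13 = 1274.
1274 mod 31 = 3, so 13^11 ≡ 3 (mod 31).

3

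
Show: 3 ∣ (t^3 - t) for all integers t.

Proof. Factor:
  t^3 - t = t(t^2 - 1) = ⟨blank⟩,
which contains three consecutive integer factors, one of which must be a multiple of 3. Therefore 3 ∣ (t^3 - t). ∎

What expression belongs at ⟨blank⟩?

t(t^2 - 1) = t(t - 1)(t + 1) = (t - 1)t(t + 1).
These three factors are consecutive integers, so their product is divisible by 3.

(t - 1)t(t + 1)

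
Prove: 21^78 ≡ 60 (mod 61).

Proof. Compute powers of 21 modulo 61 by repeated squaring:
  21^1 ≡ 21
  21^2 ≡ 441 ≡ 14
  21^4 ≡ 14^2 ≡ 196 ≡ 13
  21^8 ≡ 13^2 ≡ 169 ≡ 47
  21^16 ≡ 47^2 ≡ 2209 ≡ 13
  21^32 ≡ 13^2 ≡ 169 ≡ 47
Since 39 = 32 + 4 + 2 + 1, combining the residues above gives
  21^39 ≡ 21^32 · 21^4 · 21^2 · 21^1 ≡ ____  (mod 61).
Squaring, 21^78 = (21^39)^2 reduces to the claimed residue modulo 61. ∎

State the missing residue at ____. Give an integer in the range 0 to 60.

50

21^32 · 21^4 · 21^2 · 21^1 ≡ 47 · 13 · 14 · 21 = 179634.
179634 mod 61 = 50, so 21^39 ≡ 50 (mod 61).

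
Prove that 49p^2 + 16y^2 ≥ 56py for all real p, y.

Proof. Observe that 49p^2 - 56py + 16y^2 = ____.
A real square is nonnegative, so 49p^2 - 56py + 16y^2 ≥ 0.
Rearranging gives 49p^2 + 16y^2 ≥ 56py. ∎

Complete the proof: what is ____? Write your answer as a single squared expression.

49p^2 - 56py + 16y^2 is a perfect-square trinomial: the outer terms are (7p)^2 and (4y)^2, and the cross term is -2·7p·4y.
So 49p^2 - 56py + 16y^2 = (7p - 4y)^2 ≥ 0.

(7p - 4y)^2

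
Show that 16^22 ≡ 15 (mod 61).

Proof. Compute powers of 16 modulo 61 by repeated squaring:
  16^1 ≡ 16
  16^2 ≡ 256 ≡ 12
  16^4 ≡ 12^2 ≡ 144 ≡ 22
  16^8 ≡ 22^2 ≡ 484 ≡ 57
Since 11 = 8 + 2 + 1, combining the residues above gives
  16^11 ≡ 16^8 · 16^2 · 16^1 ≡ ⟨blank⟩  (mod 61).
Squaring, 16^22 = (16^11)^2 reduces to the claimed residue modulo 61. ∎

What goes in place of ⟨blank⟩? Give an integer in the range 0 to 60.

25

Multiply the listed residues: 57 · 12 · 16 = 684 → 10944.
Reducing modulo 61: 10944 = 179·61 + 25, so 16^11 ≡ 25.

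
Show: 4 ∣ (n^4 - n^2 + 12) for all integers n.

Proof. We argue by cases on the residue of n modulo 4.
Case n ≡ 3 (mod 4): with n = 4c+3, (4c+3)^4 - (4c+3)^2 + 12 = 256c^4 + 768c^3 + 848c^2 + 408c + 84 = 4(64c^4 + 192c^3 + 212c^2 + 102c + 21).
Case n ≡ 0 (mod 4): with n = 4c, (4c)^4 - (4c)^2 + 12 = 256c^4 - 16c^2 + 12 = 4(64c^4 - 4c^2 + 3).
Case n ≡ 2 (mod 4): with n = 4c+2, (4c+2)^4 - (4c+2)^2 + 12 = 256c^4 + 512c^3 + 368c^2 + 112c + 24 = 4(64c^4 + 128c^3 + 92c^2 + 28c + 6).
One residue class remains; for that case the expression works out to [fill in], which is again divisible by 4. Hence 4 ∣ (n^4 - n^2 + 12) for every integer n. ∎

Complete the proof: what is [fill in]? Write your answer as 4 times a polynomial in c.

4(64c^4 + 64c^3 + 20c^2 + 2c + 3)

The residues treated are {3, 0, 2}, so the missing case is n ≡ 1 (mod 4); write n = 4c+1.
Then (4c+1)^4 - (4c+1)^2 + 12 = 256c^4 + 256c^3 + 80c^2 + 8c + 12 = 4(64c^4 + 64c^3 + 20c^2 + 2c + 3).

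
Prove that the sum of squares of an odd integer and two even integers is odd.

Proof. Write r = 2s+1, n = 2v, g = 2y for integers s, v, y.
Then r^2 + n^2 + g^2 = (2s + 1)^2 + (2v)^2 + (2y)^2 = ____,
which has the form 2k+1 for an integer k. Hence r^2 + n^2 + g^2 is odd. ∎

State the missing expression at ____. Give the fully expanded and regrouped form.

Expanding: (2s + 1)^2 + (2v)^2 + (2y)^2 = 4s^2 + 4s + 4v^2 + 4y^2 + 1.
Every term except the constant is even, so this is 2(2s^2 + 2s + 2v^2 + 2y^2) + 1,
and 2s^2 + 2s + 2v^2 + 2y^2 ∈ ℤ gives the required form.

2(2s^2 + 2s + 2v^2 + 2y^2) + 1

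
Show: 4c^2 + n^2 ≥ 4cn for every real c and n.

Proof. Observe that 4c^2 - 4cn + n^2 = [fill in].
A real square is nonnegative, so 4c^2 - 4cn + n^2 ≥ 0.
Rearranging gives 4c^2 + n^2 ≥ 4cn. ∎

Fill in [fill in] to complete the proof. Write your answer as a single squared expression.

The leading and trailing coefficients are 2^2 and 1^2, and 4 = 2·2·1, so the trinomial is (2c - n)^2.
Hence 4c^2 - 4cn + n^2 ≥ 0.

(2c - n)^2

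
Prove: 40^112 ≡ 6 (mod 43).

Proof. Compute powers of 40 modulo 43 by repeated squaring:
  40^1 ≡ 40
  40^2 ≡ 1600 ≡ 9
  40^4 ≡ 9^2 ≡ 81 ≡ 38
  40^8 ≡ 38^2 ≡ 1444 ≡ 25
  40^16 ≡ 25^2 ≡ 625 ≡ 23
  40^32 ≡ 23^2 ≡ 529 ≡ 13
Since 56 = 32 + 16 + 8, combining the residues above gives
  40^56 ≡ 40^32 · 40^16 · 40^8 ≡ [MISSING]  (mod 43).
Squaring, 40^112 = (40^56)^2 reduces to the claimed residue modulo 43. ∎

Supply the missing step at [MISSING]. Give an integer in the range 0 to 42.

Multiply the listed residues: 13 · 23 · 25 = 299 → 7475.
Reducing modulo 43: 7475 = 173·43 + 36, so 40^56 ≡ 36.

36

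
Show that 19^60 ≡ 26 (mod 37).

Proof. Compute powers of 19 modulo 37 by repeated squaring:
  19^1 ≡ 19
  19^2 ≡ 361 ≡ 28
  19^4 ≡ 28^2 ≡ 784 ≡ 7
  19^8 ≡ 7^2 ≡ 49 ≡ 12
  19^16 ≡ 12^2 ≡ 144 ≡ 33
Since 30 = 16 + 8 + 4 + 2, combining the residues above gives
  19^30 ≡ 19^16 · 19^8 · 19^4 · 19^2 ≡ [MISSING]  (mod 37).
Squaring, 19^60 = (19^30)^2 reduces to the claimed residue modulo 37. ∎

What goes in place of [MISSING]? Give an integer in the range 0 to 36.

27

19^16 · 19^8 · 19^4 · 19^2 ≡ 33 · 12 · 7 · 28 = 77616.
77616 mod 37 = 27, so 19^30 ≡ 27 (mod 37).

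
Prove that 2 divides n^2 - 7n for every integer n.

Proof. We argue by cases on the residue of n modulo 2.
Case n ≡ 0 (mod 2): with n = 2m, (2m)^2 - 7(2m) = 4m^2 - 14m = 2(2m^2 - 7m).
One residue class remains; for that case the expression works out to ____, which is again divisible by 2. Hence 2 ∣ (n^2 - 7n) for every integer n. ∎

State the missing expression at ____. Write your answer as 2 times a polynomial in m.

2(2m^2 - 5m - 3)

The residues treated are {0}, so the missing case is n ≡ 1 (mod 2); write n = 2m+1.
Then (2m+1)^2 - 7(2m+1) = 4m^2 - 10m - 6 = 2(2m^2 - 5m - 3).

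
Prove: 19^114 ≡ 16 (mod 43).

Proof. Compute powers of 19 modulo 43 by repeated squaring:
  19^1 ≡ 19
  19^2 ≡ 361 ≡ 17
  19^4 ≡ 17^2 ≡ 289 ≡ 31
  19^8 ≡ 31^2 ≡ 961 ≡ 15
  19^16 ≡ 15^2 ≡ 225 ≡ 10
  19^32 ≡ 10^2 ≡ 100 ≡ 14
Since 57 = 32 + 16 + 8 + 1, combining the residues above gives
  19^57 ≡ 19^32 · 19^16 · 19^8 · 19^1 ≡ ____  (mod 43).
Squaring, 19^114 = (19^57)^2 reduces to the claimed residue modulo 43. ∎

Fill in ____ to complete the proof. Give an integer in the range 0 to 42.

19^32 · 19^16 · 19^8 · 19^1 ≡ 14 · 10 · 15 · 19 = 39900.
39900 mod 43 = 39, so 19^57 ≡ 39 (mod 43).

39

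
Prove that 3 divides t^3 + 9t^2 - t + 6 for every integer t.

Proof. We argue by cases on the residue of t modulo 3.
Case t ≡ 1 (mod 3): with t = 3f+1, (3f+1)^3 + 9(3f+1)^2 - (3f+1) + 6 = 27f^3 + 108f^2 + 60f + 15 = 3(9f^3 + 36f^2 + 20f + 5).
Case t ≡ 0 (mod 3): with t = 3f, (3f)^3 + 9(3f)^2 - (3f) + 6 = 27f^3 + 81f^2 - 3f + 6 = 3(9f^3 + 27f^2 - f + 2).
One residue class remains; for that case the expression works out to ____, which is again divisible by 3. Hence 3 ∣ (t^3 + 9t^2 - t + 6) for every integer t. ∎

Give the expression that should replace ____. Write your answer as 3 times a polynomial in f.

The residues treated are {1, 0}, so the missing case is t ≡ 2 (mod 3); write t = 3f+2.
Then (3f+2)^3 + 9(3f+2)^2 - (3f+2) + 6 = 27f^3 + 135f^2 + 141f + 48 = 3(9f^3 + 45f^2 + 47f + 16).

3(9f^3 + 45f^2 + 47f + 16)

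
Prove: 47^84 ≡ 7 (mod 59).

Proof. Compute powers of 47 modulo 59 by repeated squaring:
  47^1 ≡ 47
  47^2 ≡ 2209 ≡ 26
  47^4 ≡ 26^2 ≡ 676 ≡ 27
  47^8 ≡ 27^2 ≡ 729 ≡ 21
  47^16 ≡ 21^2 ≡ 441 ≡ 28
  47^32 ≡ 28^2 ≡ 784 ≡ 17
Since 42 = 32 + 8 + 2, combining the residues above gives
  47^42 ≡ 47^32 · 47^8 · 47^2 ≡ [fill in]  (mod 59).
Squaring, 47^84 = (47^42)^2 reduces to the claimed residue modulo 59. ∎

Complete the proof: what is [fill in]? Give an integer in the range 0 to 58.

Multiply the listed residues: 17 · 21 · 26 = 357 → 9282.
Reducing modulo 59: 9282 = 157·59 + 19, so 47^42 ≡ 19.

19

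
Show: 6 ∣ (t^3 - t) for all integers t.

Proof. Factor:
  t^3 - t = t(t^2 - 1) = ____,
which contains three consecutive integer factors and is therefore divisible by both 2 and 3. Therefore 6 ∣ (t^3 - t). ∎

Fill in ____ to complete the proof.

t(t^2 - 1) = t(t - 1)(t + 1) = (t - 1)t(t + 1).
These three factors are consecutive integers, so their product is divisible by 6.

(t - 1)t(t + 1)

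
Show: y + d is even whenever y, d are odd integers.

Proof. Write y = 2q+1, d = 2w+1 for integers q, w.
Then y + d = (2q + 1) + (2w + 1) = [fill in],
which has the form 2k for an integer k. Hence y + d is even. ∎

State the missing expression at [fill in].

2(q + w + 1)

(2q + 1) + (2w + 1) = 2q + 2w + 2
= 2(q + w + 1).
Since q + w + 1 is an integer, the sum is of the form 2k for an integer k.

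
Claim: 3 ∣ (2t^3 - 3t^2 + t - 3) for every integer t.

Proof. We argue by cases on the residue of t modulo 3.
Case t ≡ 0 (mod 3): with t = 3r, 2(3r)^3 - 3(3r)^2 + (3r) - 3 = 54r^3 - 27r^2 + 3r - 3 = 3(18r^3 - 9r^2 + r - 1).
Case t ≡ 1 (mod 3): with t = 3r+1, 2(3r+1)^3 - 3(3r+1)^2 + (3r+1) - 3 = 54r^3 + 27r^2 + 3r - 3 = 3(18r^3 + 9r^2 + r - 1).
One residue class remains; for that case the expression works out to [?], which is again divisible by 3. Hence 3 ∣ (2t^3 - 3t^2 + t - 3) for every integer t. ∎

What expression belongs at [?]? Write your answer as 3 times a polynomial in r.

3(18r^3 + 27r^2 + 13r + 1)

Only t ≡ 2 (mod 3) is unaccounted for. Put t = 3r+2:
2(3r+2)^3 - 3(3r+2)^2 + (3r+2) - 3 expands to 54r^3 + 81r^2 + 39r + 3,
and factoring out 3 leaves 3(18r^3 + 27r^2 + 13r + 1).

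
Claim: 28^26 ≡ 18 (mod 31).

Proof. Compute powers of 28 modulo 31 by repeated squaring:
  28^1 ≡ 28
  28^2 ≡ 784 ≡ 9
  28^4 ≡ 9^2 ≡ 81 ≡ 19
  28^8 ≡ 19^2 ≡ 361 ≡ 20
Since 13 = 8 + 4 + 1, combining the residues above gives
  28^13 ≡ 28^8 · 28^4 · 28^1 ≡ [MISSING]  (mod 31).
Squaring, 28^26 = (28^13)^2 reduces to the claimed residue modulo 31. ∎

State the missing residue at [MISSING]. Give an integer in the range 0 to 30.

28^8 · 28^4 · 28^1 ≡ 20 · 19 · 28 = 10640.
10640 mod 31 = 7, so 28^13 ≡ 7 (mod 31).

7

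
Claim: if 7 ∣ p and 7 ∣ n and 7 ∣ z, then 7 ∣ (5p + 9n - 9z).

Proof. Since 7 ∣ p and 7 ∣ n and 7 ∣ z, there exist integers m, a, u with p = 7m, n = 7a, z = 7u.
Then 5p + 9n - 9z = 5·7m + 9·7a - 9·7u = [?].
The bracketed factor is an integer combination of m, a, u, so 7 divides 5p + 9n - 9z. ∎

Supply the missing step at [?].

7(9a + 5m - 9u)

Pull the common 7 out of every term: 5·7m + 9·7a - 9·7u = 7(9a + 5m - 9u).
9a + 5m - 9u is an integer, which exhibits the divisibility.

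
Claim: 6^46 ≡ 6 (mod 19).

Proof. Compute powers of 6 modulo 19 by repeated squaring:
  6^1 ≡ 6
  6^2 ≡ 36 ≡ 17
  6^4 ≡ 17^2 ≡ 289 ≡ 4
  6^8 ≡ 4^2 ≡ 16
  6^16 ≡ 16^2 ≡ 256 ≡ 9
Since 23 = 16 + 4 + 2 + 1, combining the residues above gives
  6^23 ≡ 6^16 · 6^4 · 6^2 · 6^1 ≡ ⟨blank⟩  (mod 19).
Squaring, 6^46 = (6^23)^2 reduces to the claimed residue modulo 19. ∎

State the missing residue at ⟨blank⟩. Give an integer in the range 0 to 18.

5

Multiply the listed residues: 9 · 4 · 17 · 6 = 36 → 612 → 3672.
Reducing modulo 19: 3672 = 193·19 + 5, so 6^23 ≡ 5.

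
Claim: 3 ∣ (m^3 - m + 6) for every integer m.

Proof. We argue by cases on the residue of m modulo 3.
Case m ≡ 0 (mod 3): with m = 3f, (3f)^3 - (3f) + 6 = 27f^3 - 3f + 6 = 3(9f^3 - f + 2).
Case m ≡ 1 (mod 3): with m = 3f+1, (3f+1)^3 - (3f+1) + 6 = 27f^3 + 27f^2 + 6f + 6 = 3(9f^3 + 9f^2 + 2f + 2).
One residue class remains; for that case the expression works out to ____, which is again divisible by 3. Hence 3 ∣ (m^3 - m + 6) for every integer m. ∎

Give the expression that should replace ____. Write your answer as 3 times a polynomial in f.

Only m ≡ 2 (mod 3) is unaccounted for. Put m = 3f+2:
(3f+2)^3 - (3f+2) + 6 expands to 27f^3 + 54f^2 + 33f + 12,
and factoring out 3 leaves 3(9f^3 + 18f^2 + 11f + 4).

3(9f^3 + 18f^2 + 11f + 4)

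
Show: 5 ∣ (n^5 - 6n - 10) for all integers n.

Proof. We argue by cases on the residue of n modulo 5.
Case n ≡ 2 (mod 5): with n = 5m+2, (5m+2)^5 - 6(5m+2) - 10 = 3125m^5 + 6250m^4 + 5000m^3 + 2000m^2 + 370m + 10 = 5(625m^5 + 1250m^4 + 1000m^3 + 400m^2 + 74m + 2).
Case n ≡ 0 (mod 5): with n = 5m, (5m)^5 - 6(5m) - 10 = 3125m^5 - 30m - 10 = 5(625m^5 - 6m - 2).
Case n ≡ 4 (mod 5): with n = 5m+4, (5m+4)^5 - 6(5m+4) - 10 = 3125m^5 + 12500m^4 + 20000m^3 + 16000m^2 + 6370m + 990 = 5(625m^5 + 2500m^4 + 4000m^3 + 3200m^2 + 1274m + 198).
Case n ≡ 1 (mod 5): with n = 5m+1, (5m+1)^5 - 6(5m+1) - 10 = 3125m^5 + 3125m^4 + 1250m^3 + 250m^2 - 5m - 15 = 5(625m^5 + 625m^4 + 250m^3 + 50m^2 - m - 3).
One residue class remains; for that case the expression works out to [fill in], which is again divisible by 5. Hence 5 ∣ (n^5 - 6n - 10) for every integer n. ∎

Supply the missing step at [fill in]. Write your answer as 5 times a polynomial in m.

The residues treated are {2, 0, 4, 1}, so the missing case is n ≡ 3 (mod 5); write n = 5m+3.
Then (5m+3)^5 - 6(5m+3) - 10 = 3125m^5 + 9375m^4 + 11250m^3 + 6750m^2 + 1995m + 215 = 5(625m^5 + 1875m^4 + 2250m^3 + 1350m^2 + 399m + 43).

5(625m^5 + 1875m^4 + 2250m^3 + 1350m^2 + 399m + 43)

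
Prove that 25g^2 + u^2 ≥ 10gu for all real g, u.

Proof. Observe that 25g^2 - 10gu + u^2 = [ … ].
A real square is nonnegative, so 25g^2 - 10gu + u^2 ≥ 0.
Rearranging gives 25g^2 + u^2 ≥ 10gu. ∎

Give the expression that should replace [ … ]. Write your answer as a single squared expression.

(5g - u)^2

25g^2 - 10gu + u^2 is a perfect-square trinomial: the outer terms are (5g)^2 and (u)^2, and the cross term is -2·5g·u.
So 25g^2 - 10gu + u^2 = (5g - u)^2 ≥ 0.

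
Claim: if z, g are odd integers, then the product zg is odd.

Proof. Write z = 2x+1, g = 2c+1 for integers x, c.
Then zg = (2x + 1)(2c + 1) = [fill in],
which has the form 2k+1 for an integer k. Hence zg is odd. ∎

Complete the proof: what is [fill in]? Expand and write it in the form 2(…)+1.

Expanding: (2x + 1)(2c + 1) = 4cx + 2c + 2x + 1.
Every term except the constant is even, so this is 2(2cx + c + x) + 1,
and 2cx + c + x ∈ ℤ gives the required form.

2(2cx + c + x) + 1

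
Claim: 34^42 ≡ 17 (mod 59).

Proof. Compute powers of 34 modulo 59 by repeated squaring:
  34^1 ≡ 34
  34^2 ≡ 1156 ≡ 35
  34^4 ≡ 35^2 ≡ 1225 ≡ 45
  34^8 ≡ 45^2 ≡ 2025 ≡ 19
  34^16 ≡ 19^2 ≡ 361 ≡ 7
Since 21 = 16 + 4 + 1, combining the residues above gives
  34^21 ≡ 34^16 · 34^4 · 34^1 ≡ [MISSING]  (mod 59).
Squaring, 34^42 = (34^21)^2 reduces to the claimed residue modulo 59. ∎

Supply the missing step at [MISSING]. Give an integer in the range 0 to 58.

31

34^16 · 34^4 · 34^1 ≡ 7 · 45 · 34 = 10710.
10710 mod 59 = 31, so 34^21 ≡ 31 (mod 59).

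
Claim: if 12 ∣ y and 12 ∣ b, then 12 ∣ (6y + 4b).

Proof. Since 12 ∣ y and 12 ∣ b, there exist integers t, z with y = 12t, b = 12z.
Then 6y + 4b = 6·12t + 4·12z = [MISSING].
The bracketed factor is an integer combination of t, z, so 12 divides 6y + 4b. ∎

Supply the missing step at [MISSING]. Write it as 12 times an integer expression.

12(6t + 4z)

Each term has a factor of 12: 6·12t + 4·12z = 12·(6t + 4z).
Since 6t + 4z is an integer, 12 ∣ (6y + 4b).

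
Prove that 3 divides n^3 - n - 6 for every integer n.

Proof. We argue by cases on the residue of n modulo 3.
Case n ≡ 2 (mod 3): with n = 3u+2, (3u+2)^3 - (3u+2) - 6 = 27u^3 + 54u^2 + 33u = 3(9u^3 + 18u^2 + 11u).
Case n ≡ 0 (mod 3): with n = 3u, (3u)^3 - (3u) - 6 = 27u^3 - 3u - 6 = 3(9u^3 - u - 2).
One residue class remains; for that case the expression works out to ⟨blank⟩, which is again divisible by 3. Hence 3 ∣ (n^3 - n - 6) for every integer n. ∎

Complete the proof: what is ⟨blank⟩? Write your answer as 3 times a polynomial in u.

3(9u^3 + 9u^2 + 2u - 2)

The residues treated are {2, 0}, so the missing case is n ≡ 1 (mod 3); write n = 3u+1.
Then (3u+1)^3 - (3u+1) - 6 = 27u^3 + 27u^2 + 6u - 6 = 3(9u^3 + 9u^2 + 2u - 2).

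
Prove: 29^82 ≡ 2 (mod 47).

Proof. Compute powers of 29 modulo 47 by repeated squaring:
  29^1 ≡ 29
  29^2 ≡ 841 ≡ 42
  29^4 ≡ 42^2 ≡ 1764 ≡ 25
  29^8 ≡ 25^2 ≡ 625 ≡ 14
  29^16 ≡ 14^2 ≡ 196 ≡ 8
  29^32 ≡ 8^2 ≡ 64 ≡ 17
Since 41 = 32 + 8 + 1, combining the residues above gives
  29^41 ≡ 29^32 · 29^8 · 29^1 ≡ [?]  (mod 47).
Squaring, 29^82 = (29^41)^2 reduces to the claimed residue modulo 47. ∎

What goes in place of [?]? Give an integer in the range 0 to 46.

40

Multiply the listed residues: 17 · 14 · 29 = 238 → 6902.
Reducing modulo 47: 6902 = 146·47 + 40, so 29^41 ≡ 40.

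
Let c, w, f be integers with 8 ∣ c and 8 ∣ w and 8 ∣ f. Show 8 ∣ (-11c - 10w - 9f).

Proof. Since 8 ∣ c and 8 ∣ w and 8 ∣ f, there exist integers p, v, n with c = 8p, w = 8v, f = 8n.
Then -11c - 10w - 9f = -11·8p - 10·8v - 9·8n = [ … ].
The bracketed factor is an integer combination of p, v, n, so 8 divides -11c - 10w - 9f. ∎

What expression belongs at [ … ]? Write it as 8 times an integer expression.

Pull the common 8 out of every term: -11·8p - 10·8v - 9·8n = 8(-9n - 11p - 10v).
-9n - 11p - 10v is an integer, which exhibits the divisibility.

8(-9n - 11p - 10v)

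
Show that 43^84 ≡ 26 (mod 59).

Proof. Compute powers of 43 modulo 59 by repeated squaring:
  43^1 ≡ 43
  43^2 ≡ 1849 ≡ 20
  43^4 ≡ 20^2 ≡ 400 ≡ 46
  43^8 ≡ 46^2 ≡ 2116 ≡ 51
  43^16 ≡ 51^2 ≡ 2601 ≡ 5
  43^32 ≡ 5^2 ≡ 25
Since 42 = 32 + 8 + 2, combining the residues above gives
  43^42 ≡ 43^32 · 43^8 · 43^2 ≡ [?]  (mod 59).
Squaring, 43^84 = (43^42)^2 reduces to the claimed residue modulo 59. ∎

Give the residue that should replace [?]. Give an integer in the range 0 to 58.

12

43^32 · 43^8 · 43^2 ≡ 25 · 51 · 20 = 25500.
25500 mod 59 = 12, so 43^42 ≡ 12 (mod 59).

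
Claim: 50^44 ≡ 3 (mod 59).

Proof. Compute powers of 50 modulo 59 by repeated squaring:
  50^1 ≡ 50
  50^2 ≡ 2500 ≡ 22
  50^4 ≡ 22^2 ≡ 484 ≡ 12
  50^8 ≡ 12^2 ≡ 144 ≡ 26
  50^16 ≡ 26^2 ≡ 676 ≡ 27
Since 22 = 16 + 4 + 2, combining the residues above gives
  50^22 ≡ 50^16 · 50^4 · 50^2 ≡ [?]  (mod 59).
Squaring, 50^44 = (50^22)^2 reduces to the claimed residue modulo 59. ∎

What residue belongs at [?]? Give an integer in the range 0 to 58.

Multiply the listed residues: 27 · 12 · 22 = 324 → 7128.
Reducing modulo 59: 7128 = 120·59 + 48, so 50^22 ≡ 48.

48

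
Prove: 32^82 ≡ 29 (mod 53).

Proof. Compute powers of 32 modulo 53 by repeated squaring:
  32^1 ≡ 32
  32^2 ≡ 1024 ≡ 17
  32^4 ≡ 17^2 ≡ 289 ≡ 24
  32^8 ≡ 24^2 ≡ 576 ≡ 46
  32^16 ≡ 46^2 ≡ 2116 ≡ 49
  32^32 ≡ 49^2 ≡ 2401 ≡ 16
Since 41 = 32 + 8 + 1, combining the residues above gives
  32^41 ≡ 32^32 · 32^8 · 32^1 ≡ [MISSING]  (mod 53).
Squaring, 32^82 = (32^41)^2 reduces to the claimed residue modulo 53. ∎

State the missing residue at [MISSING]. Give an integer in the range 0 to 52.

32^32 · 32^8 · 32^1 ≡ 16 · 46 · 32 = 23552.
23552 mod 53 = 20, so 32^41 ≡ 20 (mod 53).

20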